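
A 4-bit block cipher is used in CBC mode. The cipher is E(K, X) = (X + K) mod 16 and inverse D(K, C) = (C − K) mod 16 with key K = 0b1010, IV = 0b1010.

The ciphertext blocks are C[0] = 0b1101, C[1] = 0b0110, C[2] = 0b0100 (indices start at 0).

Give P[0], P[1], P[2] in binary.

P[0] = 0b1001, P[1] = 0b0001, P[2] = 0b1100

CBC decryption: P_i = D(K, C_i) ⊕ C_{i−1}, with C_{−1} = IV.
P[0]: D(K, 0b1101) = 0b0011; 0b0011 ⊕ 0b1010 = 0b1001.
P[1]: D(K, 0b0110) = 0b1100; 0b1100 ⊕ 0b1101 = 0b0001.
P[2]: D(K, 0b0100) = 0b1010; 0b1010 ⊕ 0b0110 = 0b1100.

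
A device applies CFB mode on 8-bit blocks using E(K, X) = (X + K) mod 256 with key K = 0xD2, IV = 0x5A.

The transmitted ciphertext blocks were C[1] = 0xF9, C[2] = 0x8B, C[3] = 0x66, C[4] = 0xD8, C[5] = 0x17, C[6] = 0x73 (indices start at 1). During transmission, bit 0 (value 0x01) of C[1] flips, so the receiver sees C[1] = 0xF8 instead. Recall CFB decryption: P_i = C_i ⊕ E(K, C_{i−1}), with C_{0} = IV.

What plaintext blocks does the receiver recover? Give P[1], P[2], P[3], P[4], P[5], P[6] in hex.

P[1] = 0xD4, P[2] = 0x41, P[3] = 0x3B, P[4] = 0xE0, P[5] = 0xBD, P[6] = 0x9A

Only C[1] changed, to 0xF8. In CFB, a change in C_i flips the same bit in P_i and garbles P_{i+1}. Decrypting the received ciphertext:
P[1]: E(K, 0x5A) = 0x2C; 0xF8 ⊕ 0x2C = 0xD4.
P[2]: E(K, 0xF8) = 0xCA; 0x8B ⊕ 0xCA = 0x41.
P[3]: E(K, 0x8B) = 0x5D; 0x66 ⊕ 0x5D = 0x3B.
P[4]: E(K, 0x66) = 0x38; 0xD8 ⊕ 0x38 = 0xE0.
P[5]: E(K, 0xD8) = 0xAA; 0x17 ⊕ 0xAA = 0xBD.
P[6]: E(K, 0x17) = 0xE9; 0x73 ⊕ 0xE9 = 0x9A.
Blocks that differ from the original plaintext: P[1], P[2].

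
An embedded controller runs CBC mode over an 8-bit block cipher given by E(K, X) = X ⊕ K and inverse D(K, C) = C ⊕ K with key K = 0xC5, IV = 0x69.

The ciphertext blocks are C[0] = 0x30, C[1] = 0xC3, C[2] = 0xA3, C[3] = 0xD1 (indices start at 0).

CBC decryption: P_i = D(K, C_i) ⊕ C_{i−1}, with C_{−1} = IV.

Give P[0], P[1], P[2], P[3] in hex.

P[0] = 0x9C, P[1] = 0x36, P[2] = 0xA5, P[3] = 0xB7

P[0]: D(K, 0x30) = 0xF5; 0xF5 ⊕ 0x69 = 0x9C.
P[1]: D(K, 0xC3) = 0x06; 0x06 ⊕ 0x30 = 0x36.
P[2]: D(K, 0xA3) = 0x66; 0x66 ⊕ 0xC3 = 0xA5.
P[3]: D(K, 0xD1) = 0x14; 0x14 ⊕ 0xA3 = 0xB7.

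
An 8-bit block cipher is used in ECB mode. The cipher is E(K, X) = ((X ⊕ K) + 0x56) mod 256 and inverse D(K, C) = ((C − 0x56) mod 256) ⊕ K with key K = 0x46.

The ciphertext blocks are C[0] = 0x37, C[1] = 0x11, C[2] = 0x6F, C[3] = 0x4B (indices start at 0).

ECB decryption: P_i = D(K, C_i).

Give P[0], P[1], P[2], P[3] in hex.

P[0] = 0xA7, P[1] = 0xFD, P[2] = 0x5F, P[3] = 0xB3

P[0]: D(K, 0x37) = 0xA7.
P[1]: D(K, 0x11) = 0xFD.
P[2]: D(K, 0x6F) = 0x5F.
P[3]: D(K, 0x4B) = 0xB3.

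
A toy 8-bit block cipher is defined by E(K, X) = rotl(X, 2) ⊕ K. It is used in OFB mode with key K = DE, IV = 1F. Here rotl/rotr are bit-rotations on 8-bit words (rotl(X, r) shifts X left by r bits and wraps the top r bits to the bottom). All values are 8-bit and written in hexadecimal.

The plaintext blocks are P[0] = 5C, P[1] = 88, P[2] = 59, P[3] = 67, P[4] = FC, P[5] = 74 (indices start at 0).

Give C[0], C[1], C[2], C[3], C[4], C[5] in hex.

C[0] = FE, C[1] = DC, C[2] = D6, C[3] = 87, C[4] = A1, C[5] = DF

OFB encryption: S_i = E(K, S_{i−1}) with S_{−1} = IV; C_i = P_i ⊕ S_i.
C[0]: S = E(K, 1F) = A2; 5C ⊕ A2 = FE.
C[1]: S = E(K, A2) = 54; 88 ⊕ 54 = DC.
C[2]: S = E(K, 54) = 8F; 59 ⊕ 8F = D6.
C[3]: S = E(K, 8F) = E0; 67 ⊕ E0 = 87.
C[4]: S = E(K, E0) = 5D; FC ⊕ 5D = A1.
C[5]: S = E(K, 5D) = AB; 74 ⊕ AB = DF.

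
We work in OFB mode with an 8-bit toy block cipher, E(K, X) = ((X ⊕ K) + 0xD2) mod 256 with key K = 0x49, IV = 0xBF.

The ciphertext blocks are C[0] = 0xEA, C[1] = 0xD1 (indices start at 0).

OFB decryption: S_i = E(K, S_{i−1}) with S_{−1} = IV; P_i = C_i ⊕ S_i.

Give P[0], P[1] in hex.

P[0] = 0x22, P[1] = 0x82

P[0]: S = E(K, 0xBF) = 0xC8; 0xEA ⊕ 0xC8 = 0x22.
P[1]: S = E(K, 0xC8) = 0x53; 0xD1 ⊕ 0x53 = 0x82.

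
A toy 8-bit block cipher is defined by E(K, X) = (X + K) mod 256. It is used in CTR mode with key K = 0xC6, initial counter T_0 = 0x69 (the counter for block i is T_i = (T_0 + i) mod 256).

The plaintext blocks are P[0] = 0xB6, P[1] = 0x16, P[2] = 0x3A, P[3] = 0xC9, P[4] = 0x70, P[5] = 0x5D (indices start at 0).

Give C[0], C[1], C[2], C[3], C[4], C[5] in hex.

C[0] = 0x99, C[1] = 0x26, C[2] = 0x0B, C[3] = 0xFB, C[4] = 0x43, C[5] = 0x69

CTR encryption: S_i = E(K, T_i) where T_i is the counter for block i; C_i = P_i ⊕ S_i.
C[0]: T = 0x69, S = E(K, T) = 0x2F; 0xB6 ⊕ 0x2F = 0x99.
C[1]: T = 0x6A, S = E(K, T) = 0x30; 0x16 ⊕ 0x30 = 0x26.
C[2]: T = 0x6B, S = E(K, T) = 0x31; 0x3A ⊕ 0x31 = 0x0B.
C[3]: T = 0x6C, S = E(K, T) = 0x32; 0xC9 ⊕ 0x32 = 0xFB.
C[4]: T = 0x6D, S = E(K, T) = 0x33; 0x70 ⊕ 0x33 = 0x43.
C[5]: T = 0x6E, S = E(K, T) = 0x34; 0x5D ⊕ 0x34 = 0x69.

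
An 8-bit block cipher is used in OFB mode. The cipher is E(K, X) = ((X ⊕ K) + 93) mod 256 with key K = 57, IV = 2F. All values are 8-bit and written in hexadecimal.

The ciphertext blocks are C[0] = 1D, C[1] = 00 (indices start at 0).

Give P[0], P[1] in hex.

OFB decryption: S_i = E(K, S_{i−1}) with S_{−1} = IV; P_i = C_i ⊕ S_i.
P[0]: S = E(K, 2F) = 0B; 1D ⊕ 0B = 16.
P[1]: S = E(K, 0B) = EF; 00 ⊕ EF = EF.

P[0] = 16, P[1] = EF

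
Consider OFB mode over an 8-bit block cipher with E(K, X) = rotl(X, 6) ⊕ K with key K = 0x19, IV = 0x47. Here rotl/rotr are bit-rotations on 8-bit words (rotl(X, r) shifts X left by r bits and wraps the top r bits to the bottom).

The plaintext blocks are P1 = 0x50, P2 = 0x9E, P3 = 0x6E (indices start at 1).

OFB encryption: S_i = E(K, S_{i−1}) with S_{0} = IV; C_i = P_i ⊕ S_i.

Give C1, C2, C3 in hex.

C1: S = E(K, 0x47) = 0xC8; 0x50 ⊕ 0xC8 = 0x98.
C2: S = E(K, 0xC8) = 0x2B; 0x9E ⊕ 0x2B = 0xB5.
C3: S = E(K, 0x2B) = 0xD3; 0x6E ⊕ 0xD3 = 0xBD.

C1 = 0x98, C2 = 0xB5, C3 = 0xBD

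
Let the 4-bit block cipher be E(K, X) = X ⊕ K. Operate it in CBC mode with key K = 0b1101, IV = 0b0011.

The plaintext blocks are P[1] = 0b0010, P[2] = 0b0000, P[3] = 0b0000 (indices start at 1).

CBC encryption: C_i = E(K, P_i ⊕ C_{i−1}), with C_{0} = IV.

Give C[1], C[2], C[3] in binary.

C[1] = 0b1100, C[2] = 0b0001, C[3] = 0b1100

C[1]: P[1] ⊕ 0b0011 = 0b0001; E(K, 0b0001) = 0b1100.
C[2]: P[2] ⊕ 0b1100 = 0b1100; E(K, 0b1100) = 0b0001.
C[3]: P[3] ⊕ 0b0001 = 0b0001; E(K, 0b0001) = 0b1100.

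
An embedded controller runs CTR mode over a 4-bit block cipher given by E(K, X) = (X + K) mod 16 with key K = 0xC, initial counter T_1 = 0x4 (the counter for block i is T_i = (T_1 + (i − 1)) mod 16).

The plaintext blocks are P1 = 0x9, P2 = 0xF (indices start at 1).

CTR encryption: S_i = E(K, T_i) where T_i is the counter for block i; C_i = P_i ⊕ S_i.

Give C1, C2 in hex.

C1: T = 0x4, S = E(K, T) = 0x0; 0x9 ⊕ 0x0 = 0x9.
C2: T = 0x5, S = E(K, T) = 0x1; 0xF ⊕ 0x1 = 0xE.

C1 = 0x9, C2 = 0xE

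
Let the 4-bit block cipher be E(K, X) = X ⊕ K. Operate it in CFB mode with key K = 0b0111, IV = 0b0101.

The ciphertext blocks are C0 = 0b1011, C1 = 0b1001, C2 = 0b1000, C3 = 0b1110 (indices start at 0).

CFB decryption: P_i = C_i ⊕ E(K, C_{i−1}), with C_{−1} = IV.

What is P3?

P3: E(K, 0b1000) = 0b1111; 0b1110 ⊕ 0b1111 = 0b0001.

P3 = 0b0001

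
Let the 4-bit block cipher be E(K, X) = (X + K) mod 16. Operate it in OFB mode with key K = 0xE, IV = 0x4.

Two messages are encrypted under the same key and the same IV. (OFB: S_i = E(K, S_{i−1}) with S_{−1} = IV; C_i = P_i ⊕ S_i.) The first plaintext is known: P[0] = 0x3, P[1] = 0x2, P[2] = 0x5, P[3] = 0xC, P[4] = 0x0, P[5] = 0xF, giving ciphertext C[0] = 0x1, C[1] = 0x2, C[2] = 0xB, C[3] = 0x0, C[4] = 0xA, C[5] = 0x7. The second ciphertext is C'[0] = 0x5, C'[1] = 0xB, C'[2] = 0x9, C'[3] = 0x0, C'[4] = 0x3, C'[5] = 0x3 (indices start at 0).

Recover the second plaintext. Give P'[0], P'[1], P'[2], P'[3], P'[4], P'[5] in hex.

In OFB with a reused IV, both messages share the same keystream S_i, so C_i ⊕ C'_i = P_i ⊕ P'_i and thus P'_i = P_i ⊕ C_i ⊕ C'_i.
P'[0]: 0x3 ⊕ 0x1 ⊕ 0x5 = 0x7.
P'[1]: 0x2 ⊕ 0x2 ⊕ 0xB = 0xB.
P'[2]: 0x5 ⊕ 0xB ⊕ 0x9 = 0x7.
P'[3]: 0xC ⊕ 0x0 ⊕ 0x0 = 0xC.
P'[4]: 0x0 ⊕ 0xA ⊕ 0x3 = 0x9.
P'[5]: 0xF ⊕ 0x7 ⊕ 0x3 = 0xB.

P'[0] = 0x7, P'[1] = 0xB, P'[2] = 0x7, P'[3] = 0xC, P'[4] = 0x9, P'[5] = 0xB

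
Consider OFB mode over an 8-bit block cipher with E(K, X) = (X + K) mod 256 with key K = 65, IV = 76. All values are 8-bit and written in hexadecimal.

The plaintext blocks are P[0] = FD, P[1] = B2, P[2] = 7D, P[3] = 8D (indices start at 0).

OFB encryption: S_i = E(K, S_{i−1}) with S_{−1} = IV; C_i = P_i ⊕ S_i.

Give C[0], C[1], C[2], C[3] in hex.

C[0] = 26, C[1] = F2, C[2] = D8, C[3] = 87

C[0]: S = E(K, 76) = DB; FD ⊕ DB = 26.
C[1]: S = E(K, DB) = 40; B2 ⊕ 40 = F2.
C[2]: S = E(K, 40) = A5; 7D ⊕ A5 = D8.
C[3]: S = E(K, A5) = 0A; 8D ⊕ 0A = 87.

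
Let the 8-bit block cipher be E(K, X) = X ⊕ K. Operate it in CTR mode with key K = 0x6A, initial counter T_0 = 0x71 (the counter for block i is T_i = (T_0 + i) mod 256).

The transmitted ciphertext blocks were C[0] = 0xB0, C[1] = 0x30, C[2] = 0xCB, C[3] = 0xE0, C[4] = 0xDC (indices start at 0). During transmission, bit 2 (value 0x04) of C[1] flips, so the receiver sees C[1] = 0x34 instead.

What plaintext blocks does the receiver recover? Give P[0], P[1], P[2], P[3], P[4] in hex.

CTR decryption: S_i = E(K, T_i) where T_i is the counter for block i; P_i = C_i ⊕ S_i.
Only C[1] changed, to 0x34. In CTR, a change in C_i flips the same bit in P_i only; the keystream is unaffected. Decrypting the received ciphertext:
P[0]: T = 0x71, S = E(K, T) = 0x1B; 0xB0 ⊕ 0x1B = 0xAB.
P[1]: T = 0x72, S = E(K, T) = 0x18; 0x34 ⊕ 0x18 = 0x2C.
P[2]: T = 0x73, S = E(K, T) = 0x19; 0xCB ⊕ 0x19 = 0xD2.
P[3]: T = 0x74, S = E(K, T) = 0x1E; 0xE0 ⊕ 0x1E = 0xFE.
P[4]: T = 0x75, S = E(K, T) = 0x1F; 0xDC ⊕ 0x1F = 0xC3.
Blocks that differ from the original plaintext: P[1].

P[0] = 0xAB, P[1] = 0x2C, P[2] = 0xD2, P[3] = 0xFE, P[4] = 0xC3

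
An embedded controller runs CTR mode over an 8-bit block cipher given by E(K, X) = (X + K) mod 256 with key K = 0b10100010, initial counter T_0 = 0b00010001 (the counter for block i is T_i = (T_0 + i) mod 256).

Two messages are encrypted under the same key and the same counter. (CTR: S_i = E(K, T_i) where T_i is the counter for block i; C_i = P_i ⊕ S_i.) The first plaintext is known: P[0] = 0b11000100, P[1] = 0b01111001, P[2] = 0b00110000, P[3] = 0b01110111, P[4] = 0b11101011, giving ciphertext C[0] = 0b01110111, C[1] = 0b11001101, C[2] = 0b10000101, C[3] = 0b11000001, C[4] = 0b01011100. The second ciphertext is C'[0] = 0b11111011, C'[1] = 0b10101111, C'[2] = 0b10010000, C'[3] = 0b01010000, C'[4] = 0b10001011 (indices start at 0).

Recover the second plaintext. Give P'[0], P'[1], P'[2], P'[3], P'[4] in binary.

P'[0] = 0b01001000, P'[1] = 0b00011011, P'[2] = 0b00100101, P'[3] = 0b11100110, P'[4] = 0b00111100

In CTR with a reused counter, both messages share the same keystream S_i, so C_i ⊕ C'_i = P_i ⊕ P'_i and thus P'_i = P_i ⊕ C_i ⊕ C'_i.
P'[0]: 0b11000100 ⊕ 0b01110111 ⊕ 0b11111011 = 0b01001000.
P'[1]: 0b01111001 ⊕ 0b11001101 ⊕ 0b10101111 = 0b00011011.
P'[2]: 0b00110000 ⊕ 0b10000101 ⊕ 0b10010000 = 0b00100101.
P'[3]: 0b01110111 ⊕ 0b11000001 ⊕ 0b01010000 = 0b11100110.
P'[4]: 0b11101011 ⊕ 0b01011100 ⊕ 0b10001011 = 0b00111100.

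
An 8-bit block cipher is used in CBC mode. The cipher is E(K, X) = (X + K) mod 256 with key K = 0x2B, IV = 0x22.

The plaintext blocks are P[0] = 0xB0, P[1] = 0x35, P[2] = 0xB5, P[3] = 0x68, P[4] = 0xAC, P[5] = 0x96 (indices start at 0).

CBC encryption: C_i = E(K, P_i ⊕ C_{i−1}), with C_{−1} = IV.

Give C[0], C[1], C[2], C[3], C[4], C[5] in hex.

C[0] = 0xBD, C[1] = 0xB3, C[2] = 0x31, C[3] = 0x84, C[4] = 0x53, C[5] = 0xF0

C[0]: P[0] ⊕ 0x22 = 0x92; E(K, 0x92) = 0xBD.
C[1]: P[1] ⊕ 0xBD = 0x88; E(K, 0x88) = 0xB3.
C[2]: P[2] ⊕ 0xB3 = 0x06; E(K, 0x06) = 0x31.
C[3]: P[3] ⊕ 0x31 = 0x59; E(K, 0x59) = 0x84.
C[4]: P[4] ⊕ 0x84 = 0x28; E(K, 0x28) = 0x53.
C[5]: P[5] ⊕ 0x53 = 0xC5; E(K, 0xC5) = 0xF0.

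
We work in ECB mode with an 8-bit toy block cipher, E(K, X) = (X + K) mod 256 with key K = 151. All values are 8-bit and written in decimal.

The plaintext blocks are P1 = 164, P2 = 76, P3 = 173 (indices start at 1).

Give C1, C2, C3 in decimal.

ECB encryption: C_i = E(K, P_i).
C1: E(K, 164) = 59.
C2: E(K, 76) = 227.
C3: E(K, 173) = 68.

C1 = 59, C2 = 227, C3 = 68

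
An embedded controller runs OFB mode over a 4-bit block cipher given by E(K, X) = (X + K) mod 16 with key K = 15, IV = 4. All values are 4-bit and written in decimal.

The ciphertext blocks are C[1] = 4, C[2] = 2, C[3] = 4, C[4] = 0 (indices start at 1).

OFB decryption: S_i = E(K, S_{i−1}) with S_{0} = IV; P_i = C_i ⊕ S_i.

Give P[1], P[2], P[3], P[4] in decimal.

P[1]: S = E(K, 4) = 3; 4 ⊕ 3 = 7.
P[2]: S = E(K, 3) = 2; 2 ⊕ 2 = 0.
P[3]: S = E(K, 2) = 1; 4 ⊕ 1 = 5.
P[4]: S = E(K, 1) = 0; 0 ⊕ 0 = 0.

P[1] = 7, P[2] = 0, P[3] = 5, P[4] = 0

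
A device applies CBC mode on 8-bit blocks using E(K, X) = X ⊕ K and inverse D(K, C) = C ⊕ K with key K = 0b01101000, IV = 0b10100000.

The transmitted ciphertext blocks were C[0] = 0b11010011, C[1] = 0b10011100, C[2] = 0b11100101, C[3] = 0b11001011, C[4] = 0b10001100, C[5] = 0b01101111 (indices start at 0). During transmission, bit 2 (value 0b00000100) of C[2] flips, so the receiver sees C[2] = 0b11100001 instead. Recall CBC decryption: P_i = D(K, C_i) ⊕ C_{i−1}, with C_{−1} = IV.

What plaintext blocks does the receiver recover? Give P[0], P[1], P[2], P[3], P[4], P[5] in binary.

P[0] = 0b00011011, P[1] = 0b00100111, P[2] = 0b00010101, P[3] = 0b01000010, P[4] = 0b00101111, P[5] = 0b10001011

Only C[2] changed, to 0b11100001. In CBC, a change in C_i garbles P_i and flips the same bit in P_{i+1}. Decrypting the received ciphertext:
P[0]: D(K, 0b11010011) = 0b10111011; 0b10111011 ⊕ 0b10100000 = 0b00011011.
P[1]: D(K, 0b10011100) = 0b11110100; 0b11110100 ⊕ 0b11010011 = 0b00100111.
P[2]: D(K, 0b11100001) = 0b10001001; 0b10001001 ⊕ 0b10011100 = 0b00010101.
P[3]: D(K, 0b11001011) = 0b10100011; 0b10100011 ⊕ 0b11100001 = 0b01000010.
P[4]: D(K, 0b10001100) = 0b11100100; 0b11100100 ⊕ 0b11001011 = 0b00101111.
P[5]: D(K, 0b01101111) = 0b00000111; 0b00000111 ⊕ 0b10001100 = 0b10001011.
Blocks that differ from the original plaintext: P[2], P[3].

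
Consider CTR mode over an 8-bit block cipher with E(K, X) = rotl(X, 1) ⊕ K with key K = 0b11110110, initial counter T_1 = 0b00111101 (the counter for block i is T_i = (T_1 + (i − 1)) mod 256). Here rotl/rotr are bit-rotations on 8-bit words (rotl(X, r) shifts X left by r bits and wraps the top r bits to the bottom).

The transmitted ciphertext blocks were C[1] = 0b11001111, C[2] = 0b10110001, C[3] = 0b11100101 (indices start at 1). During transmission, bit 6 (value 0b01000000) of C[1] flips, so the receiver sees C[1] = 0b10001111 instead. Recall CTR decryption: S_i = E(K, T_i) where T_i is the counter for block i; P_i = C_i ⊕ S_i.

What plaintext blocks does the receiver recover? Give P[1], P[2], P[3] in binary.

P[1] = 0b00000011, P[2] = 0b00111011, P[3] = 0b01101101

Only C[1] changed, to 0b10001111. In CTR, a change in C_i flips the same bit in P_i only; the keystream is unaffected. Decrypting the received ciphertext:
P[1]: T = 0b00111101, S = E(K, T) = 0b10001100; 0b10001111 ⊕ 0b10001100 = 0b00000011.
P[2]: T = 0b00111110, S = E(K, T) = 0b10001010; 0b10110001 ⊕ 0b10001010 = 0b00111011.
P[3]: T = 0b00111111, S = E(K, T) = 0b10001000; 0b11100101 ⊕ 0b10001000 = 0b01101101.
Blocks that differ from the original plaintext: P[1].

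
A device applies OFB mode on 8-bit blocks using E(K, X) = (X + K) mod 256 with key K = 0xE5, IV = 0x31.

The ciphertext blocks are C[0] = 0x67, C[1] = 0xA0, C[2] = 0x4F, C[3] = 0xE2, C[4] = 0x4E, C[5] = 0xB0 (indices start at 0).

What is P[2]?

OFB decryption: S_i = E(K, S_{i−1}) with S_{−1} = IV; P_i = C_i ⊕ S_i.
P[0]: S = E(K, 0x31) = 0x16; 0x67 ⊕ 0x16 = 0x71.
P[1]: S = E(K, 0x16) = 0xFB; 0xA0 ⊕ 0xFB = 0x5B.
P[2]: S = E(K, 0xFB) = 0xE0; 0x4F ⊕ 0xE0 = 0xAF.

P[2] = 0xAF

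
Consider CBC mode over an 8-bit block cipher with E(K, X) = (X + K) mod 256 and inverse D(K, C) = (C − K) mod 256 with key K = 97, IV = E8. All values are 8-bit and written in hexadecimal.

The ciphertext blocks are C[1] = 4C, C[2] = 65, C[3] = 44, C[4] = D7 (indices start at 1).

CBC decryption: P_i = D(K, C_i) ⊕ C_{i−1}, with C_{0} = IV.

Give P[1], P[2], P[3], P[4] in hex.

P[1]: D(K, 4C) = B5; B5 ⊕ E8 = 5D.
P[2]: D(K, 65) = CE; CE ⊕ 4C = 82.
P[3]: D(K, 44) = AD; AD ⊕ 65 = C8.
P[4]: D(K, D7) = 40; 40 ⊕ 44 = 04.

P[1] = 5D, P[2] = 82, P[3] = C8, P[4] = 04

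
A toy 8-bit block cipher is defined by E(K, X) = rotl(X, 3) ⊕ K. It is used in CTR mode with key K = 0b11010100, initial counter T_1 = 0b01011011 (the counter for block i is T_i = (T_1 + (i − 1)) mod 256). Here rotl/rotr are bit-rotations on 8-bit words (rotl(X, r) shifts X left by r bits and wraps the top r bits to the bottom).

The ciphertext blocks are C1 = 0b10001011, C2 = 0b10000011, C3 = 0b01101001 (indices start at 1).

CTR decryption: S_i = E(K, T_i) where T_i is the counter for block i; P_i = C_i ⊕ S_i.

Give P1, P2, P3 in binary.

P1: T = 0b01011011, S = E(K, T) = 0b00001110; 0b10001011 ⊕ 0b00001110 = 0b10000101.
P2: T = 0b01011100, S = E(K, T) = 0b00110110; 0b10000011 ⊕ 0b00110110 = 0b10110101.
P3: T = 0b01011101, S = E(K, T) = 0b00111110; 0b01101001 ⊕ 0b00111110 = 0b01010111.

P1 = 0b10000101, P2 = 0b10110101, P3 = 0b01010111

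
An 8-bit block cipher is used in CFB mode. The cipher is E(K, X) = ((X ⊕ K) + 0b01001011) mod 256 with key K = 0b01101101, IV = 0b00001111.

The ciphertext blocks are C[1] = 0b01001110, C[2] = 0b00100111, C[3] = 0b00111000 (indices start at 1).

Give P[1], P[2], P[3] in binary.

P[1] = 0b11100011, P[2] = 0b01001001, P[3] = 0b10101101

CFB decryption: P_i = C_i ⊕ E(K, C_{i−1}), with C_{0} = IV.
P[1]: E(K, 0b00001111) = 0b10101101; 0b01001110 ⊕ 0b10101101 = 0b11100011.
P[2]: E(K, 0b01001110) = 0b01101110; 0b00100111 ⊕ 0b01101110 = 0b01001001.
P[3]: E(K, 0b00100111) = 0b10010101; 0b00111000 ⊕ 0b10010101 = 0b10101101.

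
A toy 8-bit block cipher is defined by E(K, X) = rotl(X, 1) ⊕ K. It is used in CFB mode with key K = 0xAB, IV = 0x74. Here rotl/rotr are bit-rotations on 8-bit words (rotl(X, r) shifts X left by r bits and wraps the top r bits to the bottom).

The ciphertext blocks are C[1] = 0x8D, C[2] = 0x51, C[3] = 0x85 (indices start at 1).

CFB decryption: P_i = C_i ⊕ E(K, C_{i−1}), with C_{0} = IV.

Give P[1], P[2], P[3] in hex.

P[1] = 0xCE, P[2] = 0xE1, P[3] = 0x8C

P[1]: E(K, 0x74) = 0x43; 0x8D ⊕ 0x43 = 0xCE.
P[2]: E(K, 0x8D) = 0xB0; 0x51 ⊕ 0xB0 = 0xE1.
P[3]: E(K, 0x51) = 0x09; 0x85 ⊕ 0x09 = 0x8C.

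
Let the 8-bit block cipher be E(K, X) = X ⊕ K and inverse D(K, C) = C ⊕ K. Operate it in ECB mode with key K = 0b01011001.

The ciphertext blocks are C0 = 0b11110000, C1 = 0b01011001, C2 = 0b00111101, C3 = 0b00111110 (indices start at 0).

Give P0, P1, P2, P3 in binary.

ECB decryption: P_i = D(K, C_i).
P0: D(K, 0b11110000) = 0b10101001.
P1: D(K, 0b01011001) = 0b00000000.
P2: D(K, 0b00111101) = 0b01100100.
P3: D(K, 0b00111110) = 0b01100111.

P0 = 0b10101001, P1 = 0b00000000, P2 = 0b01100100, P3 = 0b01100111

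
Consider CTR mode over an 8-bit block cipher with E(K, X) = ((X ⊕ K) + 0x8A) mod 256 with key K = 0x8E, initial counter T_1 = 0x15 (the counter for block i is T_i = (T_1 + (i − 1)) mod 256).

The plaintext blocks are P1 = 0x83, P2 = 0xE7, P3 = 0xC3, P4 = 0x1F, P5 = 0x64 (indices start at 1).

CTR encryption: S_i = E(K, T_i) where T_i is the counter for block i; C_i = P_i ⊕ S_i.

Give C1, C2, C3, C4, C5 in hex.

C1: T = 0x15, S = E(K, T) = 0x25; 0x83 ⊕ 0x25 = 0xA6.
C2: T = 0x16, S = E(K, T) = 0x22; 0xE7 ⊕ 0x22 = 0xC5.
C3: T = 0x17, S = E(K, T) = 0x23; 0xC3 ⊕ 0x23 = 0xE0.
C4: T = 0x18, S = E(K, T) = 0x20; 0x1F ⊕ 0x20 = 0x3F.
C5: T = 0x19, S = E(K, T) = 0x21; 0x64 ⊕ 0x21 = 0x45.

C1 = 0xA6, C2 = 0xC5, C3 = 0xE0, C4 = 0x3F, C5 = 0x45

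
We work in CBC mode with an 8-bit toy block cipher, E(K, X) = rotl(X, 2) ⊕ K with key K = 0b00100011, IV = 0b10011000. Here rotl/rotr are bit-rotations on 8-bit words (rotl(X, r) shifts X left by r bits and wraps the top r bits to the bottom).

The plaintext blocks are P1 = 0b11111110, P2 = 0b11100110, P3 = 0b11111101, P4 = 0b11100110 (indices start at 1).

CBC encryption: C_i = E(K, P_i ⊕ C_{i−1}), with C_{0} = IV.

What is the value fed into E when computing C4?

0b01111011

C1: P1 ⊕ 0b10011000 = 0b01100110; E(K, 0b01100110) = 0b10111010.
C2: P2 ⊕ 0b10111010 = 0b01011100; E(K, 0b01011100) = 0b01010010.
C3: P3 ⊕ 0b01010010 = 0b10101111; E(K, 0b10101111) = 0b10011101.
C4: P4 ⊕ 0b10011101 = 0b01111011; E(K, 0b01111011) = 0b11001110.
So the input to E for block 4 is 0b01111011.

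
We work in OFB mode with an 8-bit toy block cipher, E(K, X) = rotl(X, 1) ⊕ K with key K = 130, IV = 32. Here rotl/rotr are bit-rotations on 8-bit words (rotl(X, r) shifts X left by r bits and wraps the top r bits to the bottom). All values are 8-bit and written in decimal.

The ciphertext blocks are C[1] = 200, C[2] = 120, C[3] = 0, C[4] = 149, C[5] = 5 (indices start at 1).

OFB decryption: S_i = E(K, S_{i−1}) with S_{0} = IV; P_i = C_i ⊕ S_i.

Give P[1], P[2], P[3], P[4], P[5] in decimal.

P[1] = 10, P[2] = 127, P[3] = 140, P[4] = 14, P[5] = 176

P[1]: S = E(K, 32) = 194; 200 ⊕ 194 = 10.
P[2]: S = E(K, 194) = 7; 120 ⊕ 7 = 127.
P[3]: S = E(K, 7) = 140; 0 ⊕ 140 = 140.
P[4]: S = E(K, 140) = 155; 149 ⊕ 155 = 14.
P[5]: S = E(K, 155) = 181; 5 ⊕ 181 = 176.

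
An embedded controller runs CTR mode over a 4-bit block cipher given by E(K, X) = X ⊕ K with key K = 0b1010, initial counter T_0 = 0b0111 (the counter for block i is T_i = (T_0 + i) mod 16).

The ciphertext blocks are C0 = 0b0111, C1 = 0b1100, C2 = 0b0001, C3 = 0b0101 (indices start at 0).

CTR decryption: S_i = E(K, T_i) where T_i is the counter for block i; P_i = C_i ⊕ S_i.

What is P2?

P2: T = 0b1001, S = E(K, T) = 0b0011; 0b0001 ⊕ 0b0011 = 0b0010.

P2 = 0b0010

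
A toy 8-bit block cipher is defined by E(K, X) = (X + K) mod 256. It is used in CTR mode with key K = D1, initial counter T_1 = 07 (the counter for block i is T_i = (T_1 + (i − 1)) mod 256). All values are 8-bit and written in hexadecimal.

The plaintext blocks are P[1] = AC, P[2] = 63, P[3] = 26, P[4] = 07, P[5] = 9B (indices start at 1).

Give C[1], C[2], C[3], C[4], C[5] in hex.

C[1] = 74, C[2] = BA, C[3] = FC, C[4] = DC, C[5] = 47

CTR encryption: S_i = E(K, T_i) where T_i is the counter for block i; C_i = P_i ⊕ S_i.
C[1]: T = 07, S = E(K, T) = D8; AC ⊕ D8 = 74.
C[2]: T = 08, S = E(K, T) = D9; 63 ⊕ D9 = BA.
C[3]: T = 09, S = E(K, T) = DA; 26 ⊕ DA = FC.
C[4]: T = 0A, S = E(K, T) = DB; 07 ⊕ DB = DC.
C[5]: T = 0B, S = E(K, T) = DC; 9B ⊕ DC = 47.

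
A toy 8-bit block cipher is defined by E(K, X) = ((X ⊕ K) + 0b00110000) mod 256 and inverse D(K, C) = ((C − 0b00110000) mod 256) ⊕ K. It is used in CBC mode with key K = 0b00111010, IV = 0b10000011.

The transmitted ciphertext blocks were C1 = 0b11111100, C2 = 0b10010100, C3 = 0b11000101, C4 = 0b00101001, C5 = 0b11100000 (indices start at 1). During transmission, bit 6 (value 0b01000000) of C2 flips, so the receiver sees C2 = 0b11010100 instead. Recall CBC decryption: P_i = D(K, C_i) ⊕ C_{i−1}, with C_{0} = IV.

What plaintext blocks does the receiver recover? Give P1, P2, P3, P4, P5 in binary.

Only C2 changed, to 0b11010100. In CBC, a change in C_i garbles P_i and flips the same bit in P_{i+1}. Decrypting the received ciphertext:
P1: D(K, 0b11111100) = 0b11110110; 0b11110110 ⊕ 0b10000011 = 0b01110101.
P2: D(K, 0b11010100) = 0b10011110; 0b10011110 ⊕ 0b11111100 = 0b01100010.
P3: D(K, 0b11000101) = 0b10101111; 0b10101111 ⊕ 0b11010100 = 0b01111011.
P4: D(K, 0b00101001) = 0b11000011; 0b11000011 ⊕ 0b11000101 = 0b00000110.
P5: D(K, 0b11100000) = 0b10001010; 0b10001010 ⊕ 0b00101001 = 0b10100011.
Blocks that differ from the original plaintext: P2, P3.

P1 = 0b01110101, P2 = 0b01100010, P3 = 0b01111011, P4 = 0b00000110, P5 = 0b10100011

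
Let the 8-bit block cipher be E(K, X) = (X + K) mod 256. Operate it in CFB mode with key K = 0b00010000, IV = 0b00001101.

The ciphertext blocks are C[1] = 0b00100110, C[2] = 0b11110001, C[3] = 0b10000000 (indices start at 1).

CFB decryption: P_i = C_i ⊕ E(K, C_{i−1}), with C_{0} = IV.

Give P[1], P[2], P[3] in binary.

P[1]: E(K, 0b00001101) = 0b00011101; 0b00100110 ⊕ 0b00011101 = 0b00111011.
P[2]: E(K, 0b00100110) = 0b00110110; 0b11110001 ⊕ 0b00110110 = 0b11000111.
P[3]: E(K, 0b11110001) = 0b00000001; 0b10000000 ⊕ 0b00000001 = 0b10000001.

P[1] = 0b00111011, P[2] = 0b11000111, P[3] = 0b10000001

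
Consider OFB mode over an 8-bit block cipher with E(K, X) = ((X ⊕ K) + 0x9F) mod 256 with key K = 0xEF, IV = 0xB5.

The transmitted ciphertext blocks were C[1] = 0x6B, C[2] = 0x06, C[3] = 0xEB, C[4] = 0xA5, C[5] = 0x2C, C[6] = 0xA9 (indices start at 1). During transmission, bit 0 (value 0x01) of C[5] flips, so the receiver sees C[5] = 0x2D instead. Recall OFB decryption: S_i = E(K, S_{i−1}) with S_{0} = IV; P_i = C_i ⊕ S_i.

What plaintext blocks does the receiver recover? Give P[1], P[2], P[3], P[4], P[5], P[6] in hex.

P[1] = 0x92, P[2] = 0xB3, P[3] = 0x12, P[4] = 0x10, P[5] = 0xD4, P[6] = 0x1C

Only C[5] changed, to 0x2D. In OFB, a change in C_i flips the same bit in P_i only; the keystream is unaffected. Decrypting the received ciphertext:
P[1]: S = E(K, 0xB5) = 0xF9; 0x6B ⊕ 0xF9 = 0x92.
P[2]: S = E(K, 0xF9) = 0xB5; 0x06 ⊕ 0xB5 = 0xB3.
P[3]: S = E(K, 0xB5) = 0xF9; 0xEB ⊕ 0xF9 = 0x12.
P[4]: S = E(K, 0xF9) = 0xB5; 0xA5 ⊕ 0xB5 = 0x10.
P[5]: S = E(K, 0xB5) = 0xF9; 0x2D ⊕ 0xF9 = 0xD4.
P[6]: S = E(K, 0xF9) = 0xB5; 0xA9 ⊕ 0xB5 = 0x1C.
Blocks that differ from the original plaintext: P[5].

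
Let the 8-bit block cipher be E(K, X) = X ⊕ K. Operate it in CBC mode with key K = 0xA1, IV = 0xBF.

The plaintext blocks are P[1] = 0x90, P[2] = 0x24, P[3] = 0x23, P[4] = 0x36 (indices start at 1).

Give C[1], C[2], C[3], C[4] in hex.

C[1] = 0x8E, C[2] = 0x0B, C[3] = 0x89, C[4] = 0x1E

CBC encryption: C_i = E(K, P_i ⊕ C_{i−1}), with C_{0} = IV.
C[1]: P[1] ⊕ 0xBF = 0x2F; E(K, 0x2F) = 0x8E.
C[2]: P[2] ⊕ 0x8E = 0xAA; E(K, 0xAA) = 0x0B.
C[3]: P[3] ⊕ 0x0B = 0x28; E(K, 0x28) = 0x89.
C[4]: P[4] ⊕ 0x89 = 0xBF; E(K, 0xBF) = 0x1E.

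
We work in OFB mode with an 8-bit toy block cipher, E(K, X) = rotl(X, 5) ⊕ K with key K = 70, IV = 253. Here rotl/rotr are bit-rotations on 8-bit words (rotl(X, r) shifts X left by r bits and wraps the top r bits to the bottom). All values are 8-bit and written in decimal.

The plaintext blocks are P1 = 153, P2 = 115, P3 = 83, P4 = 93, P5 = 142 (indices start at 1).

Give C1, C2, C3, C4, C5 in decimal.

OFB encryption: S_i = E(K, S_{i−1}) with S_{0} = IV; C_i = P_i ⊕ S_i.
C1: S = E(K, 253) = 249; 153 ⊕ 249 = 96.
C2: S = E(K, 249) = 121; 115 ⊕ 121 = 10.
C3: S = E(K, 121) = 105; 83 ⊕ 105 = 58.
C4: S = E(K, 105) = 107; 93 ⊕ 107 = 54.
C5: S = E(K, 107) = 43; 142 ⊕ 43 = 165.

C1 = 96, C2 = 10, C3 = 58, C4 = 54, C5 = 165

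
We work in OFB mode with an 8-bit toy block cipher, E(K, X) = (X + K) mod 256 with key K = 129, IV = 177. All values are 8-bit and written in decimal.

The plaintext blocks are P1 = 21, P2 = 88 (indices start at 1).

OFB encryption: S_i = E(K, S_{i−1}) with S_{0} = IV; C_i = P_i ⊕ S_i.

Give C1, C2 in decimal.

C1 = 39, C2 = 235

C1: S = E(K, 177) = 50; 21 ⊕ 50 = 39.
C2: S = E(K, 50) = 179; 88 ⊕ 179 = 235.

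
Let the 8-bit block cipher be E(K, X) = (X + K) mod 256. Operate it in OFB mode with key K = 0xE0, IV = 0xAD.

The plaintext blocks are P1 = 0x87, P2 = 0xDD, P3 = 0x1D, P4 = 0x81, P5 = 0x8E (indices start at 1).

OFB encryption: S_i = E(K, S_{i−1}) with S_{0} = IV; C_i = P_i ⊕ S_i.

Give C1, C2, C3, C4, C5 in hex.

C1 = 0x0A, C2 = 0xB0, C3 = 0x50, C4 = 0xAC, C5 = 0x83

C1: S = E(K, 0xAD) = 0x8D; 0x87 ⊕ 0x8D = 0x0A.
C2: S = E(K, 0x8D) = 0x6D; 0xDD ⊕ 0x6D = 0xB0.
C3: S = E(K, 0x6D) = 0x4D; 0x1D ⊕ 0x4D = 0x50.
C4: S = E(K, 0x4D) = 0x2D; 0x81 ⊕ 0x2D = 0xAC.
C5: S = E(K, 0x2D) = 0x0D; 0x8E ⊕ 0x0D = 0x83.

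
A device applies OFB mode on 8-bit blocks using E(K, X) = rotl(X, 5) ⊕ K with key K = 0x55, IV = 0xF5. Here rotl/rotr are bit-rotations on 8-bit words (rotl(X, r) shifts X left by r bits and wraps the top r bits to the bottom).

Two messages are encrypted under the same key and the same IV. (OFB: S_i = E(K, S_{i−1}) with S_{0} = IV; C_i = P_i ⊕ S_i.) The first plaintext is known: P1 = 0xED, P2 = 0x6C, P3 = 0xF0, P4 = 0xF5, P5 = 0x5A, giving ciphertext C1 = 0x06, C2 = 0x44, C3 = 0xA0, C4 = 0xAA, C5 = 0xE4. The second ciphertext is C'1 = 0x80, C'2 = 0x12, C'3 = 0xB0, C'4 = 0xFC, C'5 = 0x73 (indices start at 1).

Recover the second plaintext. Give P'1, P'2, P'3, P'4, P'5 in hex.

P'1 = 0x6B, P'2 = 0x3A, P'3 = 0xE0, P'4 = 0xA3, P'5 = 0xCD

In OFB with a reused IV, both messages share the same keystream S_i, so C_i ⊕ C'_i = P_i ⊕ P'_i and thus P'_i = P_i ⊕ C_i ⊕ C'_i.
P'1: 0xED ⊕ 0x06 ⊕ 0x80 = 0x6B.
P'2: 0x6C ⊕ 0x44 ⊕ 0x12 = 0x3A.
P'3: 0xF0 ⊕ 0xA0 ⊕ 0xB0 = 0xE0.
P'4: 0xF5 ⊕ 0xAA ⊕ 0xFC = 0xA3.
P'5: 0x5A ⊕ 0xE4 ⊕ 0x73 = 0xCD.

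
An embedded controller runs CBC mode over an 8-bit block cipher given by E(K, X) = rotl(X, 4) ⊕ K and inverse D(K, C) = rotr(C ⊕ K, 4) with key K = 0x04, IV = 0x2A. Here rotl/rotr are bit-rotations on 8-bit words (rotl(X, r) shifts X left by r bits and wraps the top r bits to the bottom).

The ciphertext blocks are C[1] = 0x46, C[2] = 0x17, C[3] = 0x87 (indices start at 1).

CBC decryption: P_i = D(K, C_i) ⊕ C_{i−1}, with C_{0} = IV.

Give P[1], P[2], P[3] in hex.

P[1] = 0x0E, P[2] = 0x77, P[3] = 0x2F

P[1]: D(K, 0x46) = 0x24; 0x24 ⊕ 0x2A = 0x0E.
P[2]: D(K, 0x17) = 0x31; 0x31 ⊕ 0x46 = 0x77.
P[3]: D(K, 0x87) = 0x38; 0x38 ⊕ 0x17 = 0x2F.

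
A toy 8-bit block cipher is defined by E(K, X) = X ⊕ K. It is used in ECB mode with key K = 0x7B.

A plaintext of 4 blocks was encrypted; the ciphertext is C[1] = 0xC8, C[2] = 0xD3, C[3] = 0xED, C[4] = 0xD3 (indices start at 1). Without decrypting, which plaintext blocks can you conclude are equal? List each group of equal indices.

ECB encrypts each block independently with the same key, so equal ciphertext blocks imply equal plaintext blocks.
C[2] = C[4] = 0xD3, so P[2] = P[4].

P[2] = P[4]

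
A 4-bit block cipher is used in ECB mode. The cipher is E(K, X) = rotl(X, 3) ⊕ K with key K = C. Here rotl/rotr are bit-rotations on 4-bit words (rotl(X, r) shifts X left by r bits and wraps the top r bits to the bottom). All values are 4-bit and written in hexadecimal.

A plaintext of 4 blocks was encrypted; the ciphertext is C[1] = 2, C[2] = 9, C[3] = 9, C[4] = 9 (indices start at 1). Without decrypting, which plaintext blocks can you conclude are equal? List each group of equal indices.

ECB encrypts each block independently with the same key, so equal ciphertext blocks imply equal plaintext blocks.
C[2] = C[3] = C[4] = 9, so P[2] = P[3] = P[4].

P[2] = P[3] = P[4]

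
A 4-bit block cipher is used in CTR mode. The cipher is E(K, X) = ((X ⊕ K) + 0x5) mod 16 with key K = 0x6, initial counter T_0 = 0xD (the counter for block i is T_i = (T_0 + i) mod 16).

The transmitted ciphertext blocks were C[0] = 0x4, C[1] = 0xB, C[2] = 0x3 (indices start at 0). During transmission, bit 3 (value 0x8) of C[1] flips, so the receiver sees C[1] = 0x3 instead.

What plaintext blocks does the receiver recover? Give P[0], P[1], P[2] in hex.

CTR decryption: S_i = E(K, T_i) where T_i is the counter for block i; P_i = C_i ⊕ S_i.
Only C[1] changed, to 0x3. In CTR, a change in C_i flips the same bit in P_i only; the keystream is unaffected. Decrypting the received ciphertext:
P[0]: T = 0xD, S = E(K, T) = 0x0; 0x4 ⊕ 0x0 = 0x4.
P[1]: T = 0xE, S = E(K, T) = 0xD; 0x3 ⊕ 0xD = 0xE.
P[2]: T = 0xF, S = E(K, T) = 0xE; 0x3 ⊕ 0xE = 0xD.
Blocks that differ from the original plaintext: P[1].

P[0] = 0x4, P[1] = 0xE, P[2] = 0xD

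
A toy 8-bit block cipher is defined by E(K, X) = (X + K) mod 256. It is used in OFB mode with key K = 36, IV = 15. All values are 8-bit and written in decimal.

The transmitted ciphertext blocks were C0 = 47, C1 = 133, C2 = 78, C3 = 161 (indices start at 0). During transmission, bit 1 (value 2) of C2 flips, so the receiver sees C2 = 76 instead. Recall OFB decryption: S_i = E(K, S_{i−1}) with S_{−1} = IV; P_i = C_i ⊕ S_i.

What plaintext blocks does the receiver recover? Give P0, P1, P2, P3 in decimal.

Only C2 changed, to 76. In OFB, a change in C_i flips the same bit in P_i only; the keystream is unaffected. Decrypting the received ciphertext:
P0: S = E(K, 15) = 51; 47 ⊕ 51 = 28.
P1: S = E(K, 51) = 87; 133 ⊕ 87 = 210.
P2: S = E(K, 87) = 123; 76 ⊕ 123 = 55.
P3: S = E(K, 123) = 159; 161 ⊕ 159 = 62.
Blocks that differ from the original plaintext: P2.

P0 = 28, P1 = 210, P2 = 55, P3 = 62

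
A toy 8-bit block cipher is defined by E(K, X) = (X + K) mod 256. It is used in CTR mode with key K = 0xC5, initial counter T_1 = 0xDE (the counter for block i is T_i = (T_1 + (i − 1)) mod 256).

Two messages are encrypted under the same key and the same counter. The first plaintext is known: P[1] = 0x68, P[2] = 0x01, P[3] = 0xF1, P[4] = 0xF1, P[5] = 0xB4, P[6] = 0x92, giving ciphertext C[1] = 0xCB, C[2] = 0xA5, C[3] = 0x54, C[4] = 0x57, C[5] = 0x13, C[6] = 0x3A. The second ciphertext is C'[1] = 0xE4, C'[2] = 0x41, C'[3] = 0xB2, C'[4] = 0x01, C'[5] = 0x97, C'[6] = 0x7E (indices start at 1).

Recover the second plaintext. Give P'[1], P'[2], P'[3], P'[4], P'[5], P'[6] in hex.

P'[1] = 0x47, P'[2] = 0xE5, P'[3] = 0x17, P'[4] = 0xA7, P'[5] = 0x30, P'[6] = 0xD6

In CTR with a reused counter, both messages share the same keystream S_i, so C_i ⊕ C'_i = P_i ⊕ P'_i and thus P'_i = P_i ⊕ C_i ⊕ C'_i.
P'[1]: 0x68 ⊕ 0xCB ⊕ 0xE4 = 0x47.
P'[2]: 0x01 ⊕ 0xA5 ⊕ 0x41 = 0xE5.
P'[3]: 0xF1 ⊕ 0x54 ⊕ 0xB2 = 0x17.
P'[4]: 0xF1 ⊕ 0x57 ⊕ 0x01 = 0xA7.
P'[5]: 0xB4 ⊕ 0x13 ⊕ 0x97 = 0x30.
P'[6]: 0x92 ⊕ 0x3A ⊕ 0x7E = 0xD6.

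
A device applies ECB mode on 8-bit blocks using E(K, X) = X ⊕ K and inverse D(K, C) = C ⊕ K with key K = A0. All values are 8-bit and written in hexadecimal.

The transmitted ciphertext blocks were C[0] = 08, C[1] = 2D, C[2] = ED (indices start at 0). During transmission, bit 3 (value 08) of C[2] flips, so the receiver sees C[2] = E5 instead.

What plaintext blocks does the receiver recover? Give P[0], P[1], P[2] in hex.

ECB decryption: P_i = D(K, C_i).
Only C[2] changed, to E5. In ECB, a change in C_i affects only P_i. Decrypting the received ciphertext:
P[0]: D(K, 08) = A8.
P[1]: D(K, 2D) = 8D.
P[2]: D(K, E5) = 45.
Blocks that differ from the original plaintext: P[2].

P[0] = A8, P[1] = 8D, P[2] = 45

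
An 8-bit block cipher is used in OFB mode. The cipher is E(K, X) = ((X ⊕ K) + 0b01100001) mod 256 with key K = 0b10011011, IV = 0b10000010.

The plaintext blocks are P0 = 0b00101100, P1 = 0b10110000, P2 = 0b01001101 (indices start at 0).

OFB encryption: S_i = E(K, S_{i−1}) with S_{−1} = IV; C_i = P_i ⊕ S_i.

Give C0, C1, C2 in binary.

C0: S = E(K, 0b10000010) = 0b01111010; 0b00101100 ⊕ 0b01111010 = 0b01010110.
C1: S = E(K, 0b01111010) = 0b01000010; 0b10110000 ⊕ 0b01000010 = 0b11110010.
C2: S = E(K, 0b01000010) = 0b00111010; 0b01001101 ⊕ 0b00111010 = 0b01110111.

C0 = 0b01010110, C1 = 0b11110010, C2 = 0b01110111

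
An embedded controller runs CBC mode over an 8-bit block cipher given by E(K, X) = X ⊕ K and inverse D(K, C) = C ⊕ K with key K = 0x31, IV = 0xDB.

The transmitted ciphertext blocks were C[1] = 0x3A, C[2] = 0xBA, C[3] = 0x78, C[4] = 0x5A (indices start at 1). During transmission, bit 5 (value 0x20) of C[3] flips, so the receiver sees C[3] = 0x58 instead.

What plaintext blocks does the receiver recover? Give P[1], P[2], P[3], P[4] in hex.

CBC decryption: P_i = D(K, C_i) ⊕ C_{i−1}, with C_{0} = IV.
Only C[3] changed, to 0x58. In CBC, a change in C_i garbles P_i and flips the same bit in P_{i+1}. Decrypting the received ciphertext:
P[1]: D(K, 0x3A) = 0x0B; 0x0B ⊕ 0xDB = 0xD0.
P[2]: D(K, 0xBA) = 0x8B; 0x8B ⊕ 0x3A = 0xB1.
P[3]: D(K, 0x58) = 0x69; 0x69 ⊕ 0xBA = 0xD3.
P[4]: D(K, 0x5A) = 0x6B; 0x6B ⊕ 0x58 = 0x33.
Blocks that differ from the original plaintext: P[3], P[4].

P[1] = 0xD0, P[2] = 0xB1, P[3] = 0xD3, P[4] = 0x33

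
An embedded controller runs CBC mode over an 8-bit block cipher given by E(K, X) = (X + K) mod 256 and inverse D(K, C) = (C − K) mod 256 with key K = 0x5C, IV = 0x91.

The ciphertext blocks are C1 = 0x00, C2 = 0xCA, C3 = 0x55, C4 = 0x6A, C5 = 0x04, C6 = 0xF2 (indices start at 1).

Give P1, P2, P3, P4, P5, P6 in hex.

P1 = 0x35, P2 = 0x6E, P3 = 0x33, P4 = 0x5B, P5 = 0xC2, P6 = 0x92

CBC decryption: P_i = D(K, C_i) ⊕ C_{i−1}, with C_{0} = IV.
P1: D(K, 0x00) = 0xA4; 0xA4 ⊕ 0x91 = 0x35.
P2: D(K, 0xCA) = 0x6E; 0x6E ⊕ 0x00 = 0x6E.
P3: D(K, 0x55) = 0xF9; 0xF9 ⊕ 0xCA = 0x33.
P4: D(K, 0x6A) = 0x0E; 0x0E ⊕ 0x55 = 0x5B.
P5: D(K, 0x04) = 0xA8; 0xA8 ⊕ 0x6A = 0xC2.
P6: D(K, 0xF2) = 0x96; 0x96 ⊕ 0x04 = 0x92.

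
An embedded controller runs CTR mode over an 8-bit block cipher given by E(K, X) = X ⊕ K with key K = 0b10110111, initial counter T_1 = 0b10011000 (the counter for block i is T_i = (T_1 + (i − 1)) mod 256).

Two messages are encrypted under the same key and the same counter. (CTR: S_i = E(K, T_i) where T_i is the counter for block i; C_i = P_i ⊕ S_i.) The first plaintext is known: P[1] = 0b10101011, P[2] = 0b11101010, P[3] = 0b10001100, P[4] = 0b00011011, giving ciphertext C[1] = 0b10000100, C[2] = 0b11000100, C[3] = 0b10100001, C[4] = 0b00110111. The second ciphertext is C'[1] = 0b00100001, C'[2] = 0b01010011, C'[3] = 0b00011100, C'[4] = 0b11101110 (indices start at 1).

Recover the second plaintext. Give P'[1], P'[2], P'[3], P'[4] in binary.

P'[1] = 0b00001110, P'[2] = 0b01111101, P'[3] = 0b00110001, P'[4] = 0b11000010

In CTR with a reused counter, both messages share the same keystream S_i, so C_i ⊕ C'_i = P_i ⊕ P'_i and thus P'_i = P_i ⊕ C_i ⊕ C'_i.
P'[1]: 0b10101011 ⊕ 0b10000100 ⊕ 0b00100001 = 0b00001110.
P'[2]: 0b11101010 ⊕ 0b11000100 ⊕ 0b01010011 = 0b01111101.
P'[3]: 0b10001100 ⊕ 0b10100001 ⊕ 0b00011100 = 0b00110001.
P'[4]: 0b00011011 ⊕ 0b00110111 ⊕ 0b11101110 = 0b11000010.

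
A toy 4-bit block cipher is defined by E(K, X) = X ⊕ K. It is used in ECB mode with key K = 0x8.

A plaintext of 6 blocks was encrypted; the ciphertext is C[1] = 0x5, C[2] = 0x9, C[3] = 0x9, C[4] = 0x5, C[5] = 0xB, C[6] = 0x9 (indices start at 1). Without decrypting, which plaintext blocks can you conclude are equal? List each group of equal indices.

ECB encrypts each block independently with the same key, so equal ciphertext blocks imply equal plaintext blocks.
C[1] = C[4] = 0x5, so P[1] = P[4].
C[2] = C[3] = C[6] = 0x9, so P[2] = P[3] = P[6].

P[1] = P[4]; P[2] = P[3] = P[6]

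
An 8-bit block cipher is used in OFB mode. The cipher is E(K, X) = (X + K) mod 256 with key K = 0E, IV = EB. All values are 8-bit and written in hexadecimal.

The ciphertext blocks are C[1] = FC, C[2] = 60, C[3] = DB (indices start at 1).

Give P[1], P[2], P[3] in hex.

P[1] = 05, P[2] = 67, P[3] = CE

OFB decryption: S_i = E(K, S_{i−1}) with S_{0} = IV; P_i = C_i ⊕ S_i.
P[1]: S = E(K, EB) = F9; FC ⊕ F9 = 05.
P[2]: S = E(K, F9) = 07; 60 ⊕ 07 = 67.
P[3]: S = E(K, 07) = 15; DB ⊕ 15 = CE.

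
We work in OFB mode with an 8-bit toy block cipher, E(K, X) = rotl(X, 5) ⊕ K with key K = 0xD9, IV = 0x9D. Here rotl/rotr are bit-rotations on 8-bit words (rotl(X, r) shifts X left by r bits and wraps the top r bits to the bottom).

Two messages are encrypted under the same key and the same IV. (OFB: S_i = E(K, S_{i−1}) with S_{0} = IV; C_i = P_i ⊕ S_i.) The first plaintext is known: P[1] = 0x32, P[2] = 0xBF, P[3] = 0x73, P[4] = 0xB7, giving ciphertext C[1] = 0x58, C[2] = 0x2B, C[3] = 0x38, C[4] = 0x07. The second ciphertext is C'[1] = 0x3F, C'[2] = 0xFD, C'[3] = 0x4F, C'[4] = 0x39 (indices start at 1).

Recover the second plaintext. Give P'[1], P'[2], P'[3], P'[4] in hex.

In OFB with a reused IV, both messages share the same keystream S_i, so C_i ⊕ C'_i = P_i ⊕ P'_i and thus P'_i = P_i ⊕ C_i ⊕ C'_i.
P'[1]: 0x32 ⊕ 0x58 ⊕ 0x3F = 0x55.
P'[2]: 0xBF ⊕ 0x2B ⊕ 0xFD = 0x69.
P'[3]: 0x73 ⊕ 0x38 ⊕ 0x4F = 0x04.
P'[4]: 0xB7 ⊕ 0x07 ⊕ 0x39 = 0x89.

P'[1] = 0x55, P'[2] = 0x69, P'[3] = 0x04, P'[4] = 0x89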